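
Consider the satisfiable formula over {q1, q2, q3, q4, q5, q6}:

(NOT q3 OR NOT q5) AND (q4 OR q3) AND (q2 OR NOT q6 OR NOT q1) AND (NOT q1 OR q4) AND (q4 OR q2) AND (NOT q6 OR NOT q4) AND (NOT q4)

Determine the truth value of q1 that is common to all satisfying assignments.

Suppose q1 = true.
Unit clause (q4) forces q4 = true.
That conflicts with the unit clause (NOT q4).
So every satisfying assignment has q1 = False.

False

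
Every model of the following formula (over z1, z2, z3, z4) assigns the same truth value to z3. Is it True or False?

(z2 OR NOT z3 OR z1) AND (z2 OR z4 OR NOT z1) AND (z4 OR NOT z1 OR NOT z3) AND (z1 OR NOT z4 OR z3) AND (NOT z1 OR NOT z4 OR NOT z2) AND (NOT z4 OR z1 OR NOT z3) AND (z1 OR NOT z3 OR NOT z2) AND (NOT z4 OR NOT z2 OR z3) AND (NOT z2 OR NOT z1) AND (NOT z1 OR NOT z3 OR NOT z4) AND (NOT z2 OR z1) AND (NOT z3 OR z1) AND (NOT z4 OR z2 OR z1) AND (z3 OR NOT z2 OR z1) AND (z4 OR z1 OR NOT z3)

Suppose z3 = true.
From the singleton clause (z1), z1 = true.
From the singleton clause (z4), z4 = true.
That conflicts with the unit clause (NOT z4).
So every satisfying assignment has z3 = False.

False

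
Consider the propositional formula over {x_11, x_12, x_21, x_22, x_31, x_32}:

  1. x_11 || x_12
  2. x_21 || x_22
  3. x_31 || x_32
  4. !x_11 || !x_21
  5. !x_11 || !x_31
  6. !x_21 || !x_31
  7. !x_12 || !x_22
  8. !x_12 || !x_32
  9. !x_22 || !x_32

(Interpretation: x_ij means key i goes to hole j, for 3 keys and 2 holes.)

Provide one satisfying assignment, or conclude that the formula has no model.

Case x_11 = true:
Unit clause (!x_21) forces x_21 = false.
Unit clause (x_22) forces x_22 = true.
Unit clause (!x_31) forces x_31 = false.
Unit clause (x_32) forces x_32 = true.
That conflicts with the unit clause (!x_32).
Undo x_11 and try x_11 = false.
Unit clause (x_12) forces x_12 = true.
Unit clause (!x_22) forces x_22 = false.
Unit clause (x_21) forces x_21 = true.
Unit clause (!x_31) forces x_31 = false.
Unit clause (x_32) forces x_32 = true.
That conflicts with the unit clause (!x_32).
Neither x_11 = true nor x_11 = false works.

UNSATISFIABLE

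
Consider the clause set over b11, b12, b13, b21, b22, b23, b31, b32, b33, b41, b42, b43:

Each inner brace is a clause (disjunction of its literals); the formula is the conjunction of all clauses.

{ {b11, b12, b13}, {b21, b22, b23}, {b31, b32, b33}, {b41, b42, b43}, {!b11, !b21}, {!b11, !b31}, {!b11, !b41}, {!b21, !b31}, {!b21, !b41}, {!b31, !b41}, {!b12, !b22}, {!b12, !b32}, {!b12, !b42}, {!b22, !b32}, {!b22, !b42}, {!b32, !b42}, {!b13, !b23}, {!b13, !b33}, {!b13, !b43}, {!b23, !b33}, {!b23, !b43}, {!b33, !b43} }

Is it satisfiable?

Suppose b11 = false.
Suppose b12 = true.
The clause (!b22) is unit, so b22 = false.
The clause (!b32) is unit, so b32 = false.
The clause (!b42) is unit, so b42 = false.
Suppose b21 = true.
The clause (!b31) is unit, so b31 = false.
The clause (b33) is unit, so b33 = true.
The clause (!b41) is unit, so b41 = false.
The clause (b43) is unit, so b43 = true.
Now (!b43) is unsatisfied and unit — conflict.
That branch fails; take b21 = false instead.
The clause (b23) is unit, so b23 = true.
The clause (!b13) is unit, so b13 = false.
The clause (!b33) is unit, so b33 = false.
The clause (b31) is unit, so b31 = true.
The clause (!b41) is unit, so b41 = false.
The clause (b43) is unit, so b43 = true.
Now (!b43) is unsatisfied and unit — conflict.
Either choice for b21 ends in contradiction.
That branch fails; take b12 = false instead.
The clause (b13) is unit, so b13 = true.
The clause (!b23) is unit, so b23 = false.
The clause (!b33) is unit, so b33 = false.
The clause (!b43) is unit, so b43 = false.
Suppose b21 = true.
The clause (!b31) is unit, so b31 = false.
The clause (b32) is unit, so b32 = true.
The clause (!b41) is unit, so b41 = false.
The clause (b42) is unit, so b42 = true.
Now (!b42) is unsatisfied and unit — conflict.
That branch fails; take b21 = false instead.
The clause (b22) is unit, so b22 = true.
The clause (!b32) is unit, so b32 = false.
The clause (b31) is unit, so b31 = true.
The clause (!b41) is unit, so b41 = false.
The clause (b42) is unit, so b42 = true.
Now (!b42) is unsatisfied and unit — conflict.
Either choice for b21 ends in contradiction.
Either choice for b12 ends in contradiction.
That branch fails; take b11 = true instead.
The clause (!b21) is unit, so b21 = false.
The clause (!b31) is unit, so b31 = false.
The clause (!b41) is unit, so b41 = false.
Suppose b22 = true.
The clause (!b12) is unit, so b12 = false.
The clause (!b32) is unit, so b32 = false.
The clause (b33) is unit, so b33 = true.
The clause (!b42) is unit, so b42 = false.
The clause (b43) is unit, so b43 = true.
Now (!b43) is unsatisfied and unit — conflict.
That branch fails; take b22 = false instead.
The clause (b23) is unit, so b23 = true.
The clause (!b13) is unit, so b13 = false.
The clause (!b33) is unit, so b33 = false.
The clause (b32) is unit, so b32 = true.
The clause (!b12) is unit, so b12 = false.
The clause (!b42) is unit, so b42 = false.
The clause (b43) is unit, so b43 = true.
Now (!b43) is unsatisfied and unit — conflict.
Either choice for b22 ends in contradiction.
Either choice for b11 ends in contradiction.
No assignment satisfies every clause.

No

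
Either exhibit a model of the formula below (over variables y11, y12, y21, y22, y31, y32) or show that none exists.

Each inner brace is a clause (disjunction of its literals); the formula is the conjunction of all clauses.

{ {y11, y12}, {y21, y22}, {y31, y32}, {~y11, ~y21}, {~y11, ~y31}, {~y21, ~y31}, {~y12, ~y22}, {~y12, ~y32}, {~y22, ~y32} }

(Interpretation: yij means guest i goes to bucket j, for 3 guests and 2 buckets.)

UNSATISFIABLE

Try y11 = 1.
The clause (~y21) is unit, so y21 = 0.
The clause (y22) is unit, so y22 = 1.
The clause (~y31) is unit, so y31 = 0.
The clause (y32) is unit, so y32 = 1.
But (~y32) is also a unit clause — contradiction.
Undo y11 and try y11 = 0.
The clause (y12) is unit, so y12 = 1.
The clause (~y22) is unit, so y22 = 0.
The clause (y21) is unit, so y21 = 1.
The clause (~y31) is unit, so y31 = 0.
The clause (y32) is unit, so y32 = 1.
But (~y32) is also a unit clause — contradiction.
Neither y11 = 1 nor y11 = 0 works.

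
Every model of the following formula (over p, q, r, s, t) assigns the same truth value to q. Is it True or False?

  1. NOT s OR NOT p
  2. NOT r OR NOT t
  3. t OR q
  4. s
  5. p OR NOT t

Suppose q = false.
(t) alone gives t = true.
(NOT r) alone gives r = false.
(s) alone gives s = true.
(NOT p) alone gives p = false.
But (p) is also a unit clause — contradiction.
So every satisfying assignment has q = True.

True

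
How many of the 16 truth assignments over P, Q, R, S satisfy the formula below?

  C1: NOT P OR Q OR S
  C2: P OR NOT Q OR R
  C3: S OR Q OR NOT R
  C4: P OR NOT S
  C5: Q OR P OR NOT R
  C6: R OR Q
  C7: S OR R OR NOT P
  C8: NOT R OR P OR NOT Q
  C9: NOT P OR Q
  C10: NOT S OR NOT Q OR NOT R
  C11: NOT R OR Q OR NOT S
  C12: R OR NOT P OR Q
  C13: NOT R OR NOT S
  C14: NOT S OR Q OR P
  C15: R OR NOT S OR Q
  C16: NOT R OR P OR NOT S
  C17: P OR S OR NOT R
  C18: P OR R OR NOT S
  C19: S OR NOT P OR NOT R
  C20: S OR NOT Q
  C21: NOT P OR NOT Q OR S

1

There are 2^4 = 16 truth assignments over (P, Q, R, S).
Check each against the 21 clauses (columns in the order P, Q, R, S):
  F F F F  ✗ fails (R OR Q)
  F F F T  ✗ fails (P OR NOT S)
  F F T F  ✗ fails (S OR Q OR NOT R)
  F F T T  ✗ fails (P OR NOT S)
  F T F F  ✗ fails (P OR NOT Q OR R)
  F T F T  ✗ fails (P OR NOT Q OR R)
  F T T F  ✗ fails (NOT R OR P OR NOT Q)
  F T T T  ✗ fails (P OR NOT S)
  T F F F  ✗ fails (NOT P OR Q OR S)
  T F F T  ✗ fails (R OR Q)
  T F T F  ✗ fails (NOT P OR Q OR S)
  T F T T  ✗ fails (NOT P OR Q)
  T T F F  ✗ fails (S OR R OR NOT P)
  T T F T  ✓ satisfies all
  T T T F  ✗ fails (S OR NOT P OR NOT R)
  T T T T  ✗ fails (NOT S OR NOT Q OR NOT R)
1 of the 16 rows is a model.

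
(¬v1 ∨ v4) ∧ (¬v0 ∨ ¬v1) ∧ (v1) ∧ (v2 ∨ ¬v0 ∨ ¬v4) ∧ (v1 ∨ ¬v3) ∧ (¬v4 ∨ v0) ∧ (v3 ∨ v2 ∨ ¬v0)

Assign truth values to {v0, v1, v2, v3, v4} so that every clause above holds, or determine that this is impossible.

UNSATISFIABLE

From the singleton clause (v1), v1 = True.
From the singleton clause (v4), v4 = True.
From the singleton clause (¬v0), v0 = False.
But (v0) is also a unit clause — contradiction.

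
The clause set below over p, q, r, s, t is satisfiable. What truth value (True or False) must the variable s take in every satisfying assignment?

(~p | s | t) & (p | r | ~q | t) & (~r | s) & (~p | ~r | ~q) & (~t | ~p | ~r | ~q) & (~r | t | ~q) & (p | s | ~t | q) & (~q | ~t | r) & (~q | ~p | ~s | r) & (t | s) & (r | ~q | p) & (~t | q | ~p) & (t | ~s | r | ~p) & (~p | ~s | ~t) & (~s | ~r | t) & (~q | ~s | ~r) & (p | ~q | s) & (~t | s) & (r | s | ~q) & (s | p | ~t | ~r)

Suppose s = 0.
The clause (~r) is unit, so r = 0.
The clause (t) is unit, so t = 1.
Now (~t) is unsatisfied and unit — conflict.
So every satisfying assignment has s = True.

True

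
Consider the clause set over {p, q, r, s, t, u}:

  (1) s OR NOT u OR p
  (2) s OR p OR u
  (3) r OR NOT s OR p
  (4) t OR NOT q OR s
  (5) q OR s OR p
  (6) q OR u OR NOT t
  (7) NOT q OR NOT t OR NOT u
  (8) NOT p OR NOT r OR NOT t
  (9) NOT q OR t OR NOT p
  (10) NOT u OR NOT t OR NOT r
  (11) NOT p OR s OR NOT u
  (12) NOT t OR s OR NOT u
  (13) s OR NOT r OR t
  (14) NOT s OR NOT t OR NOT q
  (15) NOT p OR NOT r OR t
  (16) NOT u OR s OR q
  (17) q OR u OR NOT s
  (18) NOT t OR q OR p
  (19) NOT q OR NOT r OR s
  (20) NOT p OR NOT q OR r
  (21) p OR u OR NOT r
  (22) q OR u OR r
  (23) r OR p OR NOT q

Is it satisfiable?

Yes, satisfiable

Suppose s = true.
Suppose r = false.
Unit clause (p) forces p = true.
Unit clause (NOT q) forces q = false.
Unit clause (u) forces u = true.
All clauses hold; t can take either value.
A satisfying assignment: p=true; q=false; r=false; s=true; t=true; u=true.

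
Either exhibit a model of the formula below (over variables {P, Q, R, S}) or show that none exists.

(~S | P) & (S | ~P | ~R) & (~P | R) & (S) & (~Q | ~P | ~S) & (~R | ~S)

The clause (S) is unit, so S = 1.
The clause (P) is unit, so P = 1.
The clause (R) is unit, so R = 1.
Now (~R) is unsatisfied and unit — conflict.

UNSATISFIABLE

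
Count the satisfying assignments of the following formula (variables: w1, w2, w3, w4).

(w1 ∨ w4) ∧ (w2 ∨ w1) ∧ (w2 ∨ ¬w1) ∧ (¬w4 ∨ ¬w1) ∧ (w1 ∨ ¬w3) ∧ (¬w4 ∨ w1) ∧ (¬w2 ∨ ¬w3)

There are 2^4 = 16 truth assignments over (w1, w2, w3, w4).
Split on w3. With w3 = True, the clauses containing w3 are satisfied and ¬w3 drops from the rest; 0 of the 2^3 = 8 assignments to the other variables satisfy what remains.
With w3 = False, by the same count on the reduced clause set, 1 assignment works.
(One model: w1=T, w2=T, w3=F, w4=F.)
Total: 0 + 1 = 1.

1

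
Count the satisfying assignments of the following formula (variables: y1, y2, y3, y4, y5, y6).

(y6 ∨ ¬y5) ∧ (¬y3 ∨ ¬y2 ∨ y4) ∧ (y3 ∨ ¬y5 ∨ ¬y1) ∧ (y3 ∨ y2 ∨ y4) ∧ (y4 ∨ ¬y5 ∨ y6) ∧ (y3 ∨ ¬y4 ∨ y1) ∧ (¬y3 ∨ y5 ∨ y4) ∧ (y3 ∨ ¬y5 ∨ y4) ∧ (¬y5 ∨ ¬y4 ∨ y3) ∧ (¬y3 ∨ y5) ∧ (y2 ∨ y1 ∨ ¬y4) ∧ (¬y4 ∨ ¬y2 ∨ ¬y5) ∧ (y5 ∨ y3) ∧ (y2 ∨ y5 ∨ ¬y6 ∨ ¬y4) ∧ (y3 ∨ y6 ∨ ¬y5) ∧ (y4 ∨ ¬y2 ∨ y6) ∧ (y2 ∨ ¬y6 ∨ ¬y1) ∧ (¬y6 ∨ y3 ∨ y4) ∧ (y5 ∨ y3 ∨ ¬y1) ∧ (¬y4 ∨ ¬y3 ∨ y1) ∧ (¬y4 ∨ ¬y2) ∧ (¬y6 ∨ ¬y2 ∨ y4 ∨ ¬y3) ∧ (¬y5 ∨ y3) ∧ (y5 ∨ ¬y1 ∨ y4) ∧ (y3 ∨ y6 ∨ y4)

There are 2^6 = 64 truth assignments over (y1, y2, y3, y4, y5, y6).
Split on y3. With y3 = True, the clauses containing y3 are satisfied and ¬y3 drops from the rest; 1 of the 2^5 = 32 assignments to the other variables satisfy what remains.
With y3 = False, by the same count on the reduced clause set, 0 assignments work.
Total: 1 + 0 = 1.

1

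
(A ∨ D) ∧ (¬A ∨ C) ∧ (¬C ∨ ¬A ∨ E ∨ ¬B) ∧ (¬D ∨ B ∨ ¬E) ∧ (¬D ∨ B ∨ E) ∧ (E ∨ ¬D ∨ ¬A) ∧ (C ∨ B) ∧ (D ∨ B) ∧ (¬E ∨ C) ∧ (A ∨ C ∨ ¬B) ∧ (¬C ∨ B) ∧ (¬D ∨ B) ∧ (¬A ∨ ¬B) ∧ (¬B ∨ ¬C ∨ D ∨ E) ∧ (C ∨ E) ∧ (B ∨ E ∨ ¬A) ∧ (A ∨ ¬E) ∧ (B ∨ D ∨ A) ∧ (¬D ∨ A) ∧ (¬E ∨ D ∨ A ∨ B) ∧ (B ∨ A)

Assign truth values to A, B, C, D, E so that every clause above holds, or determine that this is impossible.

Branch on A: set A = True.
(C) alone gives C = True.
(B) alone gives B = True.
That conflicts with the unit clause (¬B).
That branch fails; take A = False instead.
(D) alone gives D = True.
That conflicts with the unit clause (¬D).
Neither A = True nor A = False works.

UNSATISFIABLE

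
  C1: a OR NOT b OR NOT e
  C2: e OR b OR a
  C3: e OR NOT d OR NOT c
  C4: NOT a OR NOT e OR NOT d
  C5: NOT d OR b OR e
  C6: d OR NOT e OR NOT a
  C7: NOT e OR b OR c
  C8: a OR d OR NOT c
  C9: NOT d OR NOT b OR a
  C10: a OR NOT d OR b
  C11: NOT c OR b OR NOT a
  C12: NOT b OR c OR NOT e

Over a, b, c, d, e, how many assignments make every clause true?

There are 2^5 = 32 truth assignments over (a, b, c, d, e).
Split on c. With c = true, the clauses containing c are satisfied and NOT c drops from the rest; 1 of the 2^4 = 16 assignments to the other variables satisfy what remains.
With c = false, by the same count on the reduced clause set, 4 assignments work.
(One model: a=F, b=T, c=F, d=F, e=F.)
Total: 1 + 4 = 5.

5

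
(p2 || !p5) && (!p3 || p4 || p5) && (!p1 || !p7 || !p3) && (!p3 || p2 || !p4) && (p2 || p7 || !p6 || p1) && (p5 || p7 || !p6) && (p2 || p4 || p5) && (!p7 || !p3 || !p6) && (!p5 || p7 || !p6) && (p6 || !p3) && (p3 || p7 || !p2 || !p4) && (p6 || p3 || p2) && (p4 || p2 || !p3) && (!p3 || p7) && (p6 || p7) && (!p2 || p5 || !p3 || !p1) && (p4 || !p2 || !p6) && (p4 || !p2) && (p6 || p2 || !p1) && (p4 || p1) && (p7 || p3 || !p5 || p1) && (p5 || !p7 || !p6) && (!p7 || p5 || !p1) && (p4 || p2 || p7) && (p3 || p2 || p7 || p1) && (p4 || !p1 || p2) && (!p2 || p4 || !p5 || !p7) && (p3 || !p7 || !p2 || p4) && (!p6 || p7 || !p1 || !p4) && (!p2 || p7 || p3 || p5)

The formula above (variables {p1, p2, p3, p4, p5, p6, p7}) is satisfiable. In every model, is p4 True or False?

Suppose p4 = false.
Unit clause (!p2) forces p2 = false.
Unit clause (!p5) forces p5 = false.
Now (p5) is unsatisfied and unit — conflict.
So every satisfying assignment has p4 = True.

True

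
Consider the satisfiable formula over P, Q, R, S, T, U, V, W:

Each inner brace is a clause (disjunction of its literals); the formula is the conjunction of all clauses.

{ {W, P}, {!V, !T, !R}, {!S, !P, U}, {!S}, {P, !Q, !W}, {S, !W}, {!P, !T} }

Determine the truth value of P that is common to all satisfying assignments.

Suppose P = false.
(W) alone gives W = true.
(!S) alone gives S = false.
But (S) is also a unit clause — contradiction.
So every satisfying assignment has P = True.

True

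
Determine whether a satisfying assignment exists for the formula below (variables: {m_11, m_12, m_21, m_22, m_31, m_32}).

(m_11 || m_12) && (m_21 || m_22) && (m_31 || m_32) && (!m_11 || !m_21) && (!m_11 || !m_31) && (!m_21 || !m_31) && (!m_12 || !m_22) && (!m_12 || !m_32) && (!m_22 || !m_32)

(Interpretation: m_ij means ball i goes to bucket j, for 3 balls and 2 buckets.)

No, unsatisfiable

Branch on m_11: set m_11 = true.
(!m_21) alone gives m_21 = false.
(m_22) alone gives m_22 = true.
(!m_31) alone gives m_31 = false.
(m_32) alone gives m_32 = true.
That conflicts with the unit clause (!m_32).
Backtrack on m_11: now try m_11 = false.
(m_12) alone gives m_12 = true.
(!m_22) alone gives m_22 = false.
(m_21) alone gives m_21 = true.
(!m_31) alone gives m_31 = false.
(m_32) alone gives m_32 = true.
That conflicts with the unit clause (!m_32).
Neither m_11 = true nor m_11 = false works.
No assignment satisfies every clause.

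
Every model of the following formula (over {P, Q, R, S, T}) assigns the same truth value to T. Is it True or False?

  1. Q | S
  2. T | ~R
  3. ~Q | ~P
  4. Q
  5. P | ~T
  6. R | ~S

Suppose T = 1.
The clause (Q) is unit, so Q = 1.
The clause (~P) is unit, so P = 0.
But (P) is also a unit clause — contradiction.
So every satisfying assignment has T = False.

False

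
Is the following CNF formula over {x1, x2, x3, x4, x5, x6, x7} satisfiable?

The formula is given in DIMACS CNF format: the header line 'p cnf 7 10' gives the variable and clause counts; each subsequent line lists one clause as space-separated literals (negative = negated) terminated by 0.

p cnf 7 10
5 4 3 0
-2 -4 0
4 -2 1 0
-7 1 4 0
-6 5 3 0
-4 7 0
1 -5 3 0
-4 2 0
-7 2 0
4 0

(x4) alone gives x4 = True.
(¬x2) alone gives x2 = False.
But (x2) is also a unit clause — contradiction.
No assignment satisfies every clause.

No, unsatisfiable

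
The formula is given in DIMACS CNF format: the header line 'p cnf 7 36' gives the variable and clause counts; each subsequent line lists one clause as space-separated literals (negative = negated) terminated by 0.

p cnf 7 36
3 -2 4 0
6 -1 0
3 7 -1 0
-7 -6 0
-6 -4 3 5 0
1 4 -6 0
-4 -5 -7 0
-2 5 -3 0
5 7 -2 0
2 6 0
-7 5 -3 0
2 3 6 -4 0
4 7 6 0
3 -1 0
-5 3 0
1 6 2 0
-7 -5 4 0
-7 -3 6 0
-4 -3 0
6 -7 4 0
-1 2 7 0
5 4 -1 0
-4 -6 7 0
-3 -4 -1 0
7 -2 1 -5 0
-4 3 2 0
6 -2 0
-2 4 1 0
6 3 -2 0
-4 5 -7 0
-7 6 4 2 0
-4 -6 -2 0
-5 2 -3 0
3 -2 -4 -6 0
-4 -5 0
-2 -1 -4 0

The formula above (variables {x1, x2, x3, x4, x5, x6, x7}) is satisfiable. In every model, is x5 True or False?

Suppose x5 = False.
Suppose x6 = True.
The clause (¬x7) is unit, so x7 = False.
The clause (¬x2) is unit, so x2 = False.
The clause (¬x1) is unit, so x1 = False.
The clause (x4) is unit, so x4 = True.
Now (¬x4) is unsatisfied and unit — conflict.
So x6 must be the other value — set x6 = False.
The clause (¬x1) is unit, so x1 = False.
The clause (x2) is unit, so x2 = True.
Now (¬x2) is unsatisfied and unit — conflict.
Neither x6 = True nor x6 = False works.
So every satisfying assignment has x5 = True.

True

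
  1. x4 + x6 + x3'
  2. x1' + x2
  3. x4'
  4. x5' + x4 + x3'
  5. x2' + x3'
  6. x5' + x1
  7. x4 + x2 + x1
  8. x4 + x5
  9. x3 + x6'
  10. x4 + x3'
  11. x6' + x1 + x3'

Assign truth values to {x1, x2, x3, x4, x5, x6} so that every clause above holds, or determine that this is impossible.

(x4') alone gives x4 = 0.
(x5) alone gives x5 = 1.
(x3') alone gives x3 = 0.
(x1) alone gives x1 = 1.
(x2) alone gives x2 = 1.
(x6') alone gives x6 = 0.
All clauses are satisfied.

x1 ↦ 1,  x2 ↦ 1,  x3 ↦ 0,  x4 ↦ 0,  x5 ↦ 1,  x6 ↦ 0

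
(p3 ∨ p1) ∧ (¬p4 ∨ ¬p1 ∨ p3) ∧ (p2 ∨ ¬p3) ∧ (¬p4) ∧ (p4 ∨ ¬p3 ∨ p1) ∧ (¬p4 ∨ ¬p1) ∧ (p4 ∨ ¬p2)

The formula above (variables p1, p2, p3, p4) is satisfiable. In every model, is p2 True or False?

Suppose p2 = True.
(¬p4) alone gives p4 = False.
That conflicts with the unit clause (p4).
So every satisfying assignment has p2 = False.

False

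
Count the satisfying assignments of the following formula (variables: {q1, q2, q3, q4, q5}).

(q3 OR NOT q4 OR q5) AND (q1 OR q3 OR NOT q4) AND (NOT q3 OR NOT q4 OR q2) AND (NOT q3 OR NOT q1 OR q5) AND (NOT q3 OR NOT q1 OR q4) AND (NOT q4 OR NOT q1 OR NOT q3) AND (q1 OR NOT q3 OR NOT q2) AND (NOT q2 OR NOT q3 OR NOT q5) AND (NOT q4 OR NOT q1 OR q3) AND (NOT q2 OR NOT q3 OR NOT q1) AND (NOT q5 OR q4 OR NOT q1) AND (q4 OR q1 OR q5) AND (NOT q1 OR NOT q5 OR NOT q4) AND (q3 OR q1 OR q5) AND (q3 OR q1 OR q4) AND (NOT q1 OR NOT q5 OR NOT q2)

There are 2^5 = 32 truth assignments over (q1, q2, q3, q4, q5).
Split on q4. With q4 = true, the clauses containing q4 are satisfied and NOT q4 drops from the rest; 0 of the 2^4 = 16 assignments to the other variables satisfy what remains.
With q4 = false, by the same count on the reduced clause set, 3 assignments work.
(One model: q1=F, q2=F, q3=T, q4=F, q5=T.)
Total: 0 + 3 = 3.

3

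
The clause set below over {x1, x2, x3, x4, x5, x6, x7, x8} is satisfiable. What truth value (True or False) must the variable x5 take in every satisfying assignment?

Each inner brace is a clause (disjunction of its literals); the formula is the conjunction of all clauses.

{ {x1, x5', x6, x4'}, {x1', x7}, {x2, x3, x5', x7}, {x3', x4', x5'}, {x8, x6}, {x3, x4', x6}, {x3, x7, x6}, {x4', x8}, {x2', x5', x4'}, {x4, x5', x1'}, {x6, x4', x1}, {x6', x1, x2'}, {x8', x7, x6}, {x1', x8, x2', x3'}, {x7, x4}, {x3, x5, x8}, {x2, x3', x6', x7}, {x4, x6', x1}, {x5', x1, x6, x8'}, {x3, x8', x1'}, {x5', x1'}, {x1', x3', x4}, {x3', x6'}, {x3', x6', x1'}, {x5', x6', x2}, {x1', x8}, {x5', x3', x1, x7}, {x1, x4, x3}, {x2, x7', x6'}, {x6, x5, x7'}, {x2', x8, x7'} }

Suppose x5 = 1.
From the singleton clause (x1'), x1 = 0.
Case x6 = 1:
From the singleton clause (x2'), x2 = 0.
Now (x2) is unsatisfied and unit — conflict.
That branch fails; take x6 = 0 instead.
From the singleton clause (x4'), x4 = 0.
From the singleton clause (x8), x8 = 1.
Now (x8') is unsatisfied and unit — conflict.
Both values of x6 lead to a conflict.
So every satisfying assignment has x5 = False.

False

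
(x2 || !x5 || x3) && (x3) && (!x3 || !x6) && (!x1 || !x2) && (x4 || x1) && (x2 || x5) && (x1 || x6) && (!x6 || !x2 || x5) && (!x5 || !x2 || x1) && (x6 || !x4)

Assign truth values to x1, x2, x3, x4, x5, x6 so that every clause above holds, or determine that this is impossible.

From the singleton clause (x3), x3 = true.
From the singleton clause (!x6), x6 = false.
From the singleton clause (x1), x1 = true.
From the singleton clause (!x2), x2 = false.
From the singleton clause (x5), x5 = true.
From the singleton clause (!x4), x4 = false.
All clauses are satisfied.

x1 ↦ true; x2 ↦ false; x3 ↦ true; x4 ↦ false; x5 ↦ true; x6 ↦ false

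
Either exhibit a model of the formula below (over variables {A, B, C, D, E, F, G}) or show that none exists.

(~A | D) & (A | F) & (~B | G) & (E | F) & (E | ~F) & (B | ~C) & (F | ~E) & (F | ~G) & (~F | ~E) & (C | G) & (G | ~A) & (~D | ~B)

Try A = 0.
(F) alone gives F = 1.
(E) alone gives E = 1.
That conflicts with the unit clause (~E).
So A must be the other value — set A = 1.
(D) alone gives D = 1.
(G) alone gives G = 1.
(F) alone gives F = 1.
(E) alone gives E = 1.
That conflicts with the unit clause (~E).
Neither A = 1 nor A = 0 works.

UNSATISFIABLE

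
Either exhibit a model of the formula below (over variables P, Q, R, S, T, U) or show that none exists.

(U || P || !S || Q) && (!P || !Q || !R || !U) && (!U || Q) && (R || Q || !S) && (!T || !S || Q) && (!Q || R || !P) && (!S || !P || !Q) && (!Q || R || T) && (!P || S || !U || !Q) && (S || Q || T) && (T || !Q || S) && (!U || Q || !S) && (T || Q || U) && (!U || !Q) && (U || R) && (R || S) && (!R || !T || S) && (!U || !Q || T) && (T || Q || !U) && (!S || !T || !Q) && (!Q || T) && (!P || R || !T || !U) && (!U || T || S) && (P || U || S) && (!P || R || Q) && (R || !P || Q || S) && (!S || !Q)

UNSATISFIABLE

Case U = false:
From the singleton clause (R), R = true.
Case T = true:
From the singleton clause (S), S = true.
From the singleton clause (Q), Q = true.
But (!Q) is also a unit clause — contradiction.
That branch fails; take T = false instead.
From the singleton clause (Q), Q = true.
But (!Q) is also a unit clause — contradiction.
Neither T = true nor T = false works.
That branch fails; take U = true instead.
From the singleton clause (Q), Q = true.
But (!Q) is also a unit clause — contradiction.
Neither U = true nor U = false works.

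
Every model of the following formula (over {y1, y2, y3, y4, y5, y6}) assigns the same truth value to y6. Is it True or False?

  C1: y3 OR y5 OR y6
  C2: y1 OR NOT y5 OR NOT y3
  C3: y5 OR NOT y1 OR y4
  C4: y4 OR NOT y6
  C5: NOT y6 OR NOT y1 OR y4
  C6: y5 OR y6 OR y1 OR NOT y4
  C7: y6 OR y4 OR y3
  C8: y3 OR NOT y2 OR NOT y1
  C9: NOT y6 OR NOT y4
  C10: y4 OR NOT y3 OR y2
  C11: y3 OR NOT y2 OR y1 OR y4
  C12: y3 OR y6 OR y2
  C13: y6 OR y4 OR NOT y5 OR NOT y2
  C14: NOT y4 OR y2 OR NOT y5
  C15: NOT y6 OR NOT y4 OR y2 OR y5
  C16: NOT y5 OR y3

Suppose y6 = true.
The clause (y4) is unit, so y4 = true.
That conflicts with the unit clause (NOT y4).
So every satisfying assignment has y6 = False.

False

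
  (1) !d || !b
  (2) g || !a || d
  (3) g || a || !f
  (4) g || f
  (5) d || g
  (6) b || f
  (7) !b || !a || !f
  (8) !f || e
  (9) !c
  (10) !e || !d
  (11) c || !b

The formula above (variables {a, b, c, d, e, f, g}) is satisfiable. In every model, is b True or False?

Suppose b = true.
The clause (!d) is unit, so d = false.
The clause (g) is unit, so g = true.
The clause (!c) is unit, so c = false.
Now (c) is unsatisfied and unit — conflict.
So every satisfying assignment has b = False.

False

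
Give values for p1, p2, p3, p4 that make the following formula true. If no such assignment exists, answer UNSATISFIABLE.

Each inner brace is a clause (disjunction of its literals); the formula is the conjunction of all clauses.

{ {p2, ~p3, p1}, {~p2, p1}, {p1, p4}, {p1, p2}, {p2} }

Unit clause (p2) forces p2 = 1.
Unit clause (p1) forces p1 = 1.
No clause remains; p3, p4 are free.

p1 ↦ 1, p2 ↦ 1, p3 ↦ 0, p4 ↦ 1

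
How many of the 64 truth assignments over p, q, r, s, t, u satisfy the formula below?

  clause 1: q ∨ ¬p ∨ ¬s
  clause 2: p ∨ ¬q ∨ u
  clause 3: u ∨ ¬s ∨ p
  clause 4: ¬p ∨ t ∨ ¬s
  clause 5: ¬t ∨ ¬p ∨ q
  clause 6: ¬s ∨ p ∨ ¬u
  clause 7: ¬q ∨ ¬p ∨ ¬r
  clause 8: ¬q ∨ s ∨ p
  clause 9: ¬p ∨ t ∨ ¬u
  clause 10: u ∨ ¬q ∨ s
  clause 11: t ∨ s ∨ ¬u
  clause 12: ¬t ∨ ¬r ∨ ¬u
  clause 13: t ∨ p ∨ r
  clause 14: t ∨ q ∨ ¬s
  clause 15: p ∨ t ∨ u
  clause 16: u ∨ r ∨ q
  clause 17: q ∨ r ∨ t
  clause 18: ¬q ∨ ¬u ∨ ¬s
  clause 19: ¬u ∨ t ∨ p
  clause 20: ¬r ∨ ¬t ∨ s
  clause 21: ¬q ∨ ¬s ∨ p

4

There are 2^6 = 64 truth assignments over (p, q, r, s, t, u).
Split on s. With s = True, the clauses containing s are satisfied and ¬s drops from the rest; 1 of the 2^5 = 32 assignments to the other variables satisfy what remains.
With s = False, by the same count on the reduced clause set, 3 assignments work.
(One model: p=F, q=F, r=F, s=F, t=T, u=T.)
Total: 1 + 3 = 4.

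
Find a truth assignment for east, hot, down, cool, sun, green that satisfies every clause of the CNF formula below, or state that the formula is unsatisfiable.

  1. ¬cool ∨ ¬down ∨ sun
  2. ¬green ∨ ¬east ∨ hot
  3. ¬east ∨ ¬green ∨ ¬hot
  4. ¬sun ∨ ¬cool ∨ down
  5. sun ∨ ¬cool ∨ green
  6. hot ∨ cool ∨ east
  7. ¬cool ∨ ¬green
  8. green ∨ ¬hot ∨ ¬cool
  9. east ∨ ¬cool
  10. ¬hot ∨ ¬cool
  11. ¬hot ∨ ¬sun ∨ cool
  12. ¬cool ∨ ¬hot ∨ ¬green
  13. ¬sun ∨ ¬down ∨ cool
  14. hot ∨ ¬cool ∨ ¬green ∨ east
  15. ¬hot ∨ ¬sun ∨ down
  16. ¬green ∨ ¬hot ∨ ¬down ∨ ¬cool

east ↦ True,  hot ↦ False,  down ↦ True,  cool ↦ False,  sun ↦ False,  green ↦ False

Try cool = False.
Try hot = False.
From the singleton clause (east), east = True.
From the singleton clause (¬green), green = False.
Try sun = False.
No clause remains; down is free.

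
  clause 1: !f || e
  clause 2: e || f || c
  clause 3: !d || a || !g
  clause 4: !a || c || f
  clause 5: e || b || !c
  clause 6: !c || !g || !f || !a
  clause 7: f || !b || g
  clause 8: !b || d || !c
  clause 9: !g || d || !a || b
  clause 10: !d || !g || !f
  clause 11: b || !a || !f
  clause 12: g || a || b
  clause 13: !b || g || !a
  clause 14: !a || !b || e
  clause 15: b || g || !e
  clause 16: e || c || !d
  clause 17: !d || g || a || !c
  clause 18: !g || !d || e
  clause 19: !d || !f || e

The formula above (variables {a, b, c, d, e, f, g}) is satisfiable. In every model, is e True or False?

True

Suppose e = false.
The clause (!f) is unit, so f = false.
The clause (c) is unit, so c = true.
The clause (b) is unit, so b = true.
The clause (g) is unit, so g = true.
The clause (d) is unit, so d = true.
Now (!d) is unsatisfied and unit — conflict.
So every satisfying assignment has e = True.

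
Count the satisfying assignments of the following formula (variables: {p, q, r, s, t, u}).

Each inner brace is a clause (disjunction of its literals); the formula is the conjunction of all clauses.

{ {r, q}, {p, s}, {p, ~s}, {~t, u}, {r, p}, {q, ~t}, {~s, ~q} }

10

There are 2^6 = 64 truth assignments over (p, q, r, s, t, u).
Split on s. With s = 1, the clauses containing s are satisfied and ~s drops from the rest; 2 of the 2^5 = 32 assignments to the other variables satisfy what remains.
With s = 0, by the same count on the reduced clause set, 8 assignments work.
Total: 2 + 8 = 10.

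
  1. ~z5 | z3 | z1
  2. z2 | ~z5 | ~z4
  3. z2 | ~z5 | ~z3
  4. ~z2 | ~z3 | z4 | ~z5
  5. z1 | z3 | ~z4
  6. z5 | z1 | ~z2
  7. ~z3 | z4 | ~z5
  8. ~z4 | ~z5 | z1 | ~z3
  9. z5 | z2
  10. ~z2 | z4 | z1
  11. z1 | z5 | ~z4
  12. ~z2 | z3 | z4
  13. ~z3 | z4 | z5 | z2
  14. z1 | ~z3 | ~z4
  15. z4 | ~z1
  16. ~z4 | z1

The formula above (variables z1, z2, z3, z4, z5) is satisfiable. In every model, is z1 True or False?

True

Suppose z1 = 0.
Unit clause (~z4) forces z4 = 0.
Unit clause (~z2) forces z2 = 0.
Unit clause (z5) forces z5 = 1.
Unit clause (z3) forces z3 = 1.
But (~z3) is also a unit clause — contradiction.
So every satisfying assignment has z1 = True.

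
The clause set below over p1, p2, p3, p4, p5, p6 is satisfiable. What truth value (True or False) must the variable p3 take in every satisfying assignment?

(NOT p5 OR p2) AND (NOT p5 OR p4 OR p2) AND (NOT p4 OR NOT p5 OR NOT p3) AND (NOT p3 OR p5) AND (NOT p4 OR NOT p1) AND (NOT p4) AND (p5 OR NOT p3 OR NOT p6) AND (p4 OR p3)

Suppose p3 = false.
(NOT p4) alone gives p4 = false.
But (p4) is also a unit clause — contradiction.
So every satisfying assignment has p3 = True.

True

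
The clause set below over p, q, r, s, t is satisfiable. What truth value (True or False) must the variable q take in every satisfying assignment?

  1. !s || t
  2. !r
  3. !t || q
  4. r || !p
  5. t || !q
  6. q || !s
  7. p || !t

Suppose q = true.
(!r) alone gives r = false.
(!p) alone gives p = false.
(t) alone gives t = true.
That conflicts with the unit clause (!t).
So every satisfying assignment has q = False.

False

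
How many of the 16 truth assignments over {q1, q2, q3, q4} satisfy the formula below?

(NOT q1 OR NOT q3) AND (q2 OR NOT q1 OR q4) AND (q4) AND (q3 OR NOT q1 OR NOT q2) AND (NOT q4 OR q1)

There are 2^4 = 16 truth assignments over (q1, q2, q3, q4).
Check each against the 5 clauses (columns in the order q1, q2, q3, q4):
  F F F F  ✗ fails (q4)
  F F F T  ✗ fails (NOT q4 OR q1)
  F F T F  ✗ fails (q4)
  F F T T  ✗ fails (NOT q4 OR q1)
  F T F F  ✗ fails (q4)
  F T F T  ✗ fails (NOT q4 OR q1)
  F T T F  ✗ fails (q4)
  F T T T  ✗ fails (NOT q4 OR q1)
  T F F F  ✗ fails (q2 OR NOT q1 OR q4)
  T F F T  ✓ satisfies all
  T F T F  ✗ fails (NOT q1 OR NOT q3)
  T F T T  ✗ fails (NOT q1 OR NOT q3)
  T T F F  ✗ fails (q4)
  T T F T  ✗ fails (q3 OR NOT q1 OR NOT q2)
  T T T F  ✗ fails (NOT q1 OR NOT q3)
  T T T T  ✗ fails (NOT q1 OR NOT q3)
1 of the 16 rows is a model.

1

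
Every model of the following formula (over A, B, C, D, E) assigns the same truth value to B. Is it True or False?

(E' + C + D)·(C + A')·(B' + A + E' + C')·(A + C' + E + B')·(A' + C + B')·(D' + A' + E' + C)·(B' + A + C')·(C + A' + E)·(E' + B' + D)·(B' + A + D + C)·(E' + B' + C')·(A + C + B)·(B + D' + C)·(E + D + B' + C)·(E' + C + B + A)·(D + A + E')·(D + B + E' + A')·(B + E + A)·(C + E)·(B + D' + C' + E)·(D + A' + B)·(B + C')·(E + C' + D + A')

Suppose B = 0.
From the singleton clause (C'), C = 0.
From the singleton clause (A'), A = 0.
Now (A) is unsatisfied and unit — conflict.
So every satisfying assignment has B = True.

True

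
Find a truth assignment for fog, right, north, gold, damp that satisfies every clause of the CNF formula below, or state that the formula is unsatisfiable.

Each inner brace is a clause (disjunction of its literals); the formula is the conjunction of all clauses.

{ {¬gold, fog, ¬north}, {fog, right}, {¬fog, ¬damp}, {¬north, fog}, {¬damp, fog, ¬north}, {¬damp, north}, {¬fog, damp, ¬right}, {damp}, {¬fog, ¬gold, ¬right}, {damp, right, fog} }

From the singleton clause (damp), damp = True.
From the singleton clause (¬fog), fog = False.
From the singleton clause (right), right = True.
From the singleton clause (¬north), north = False.
That conflicts with the unit clause (north).

UNSATISFIABLE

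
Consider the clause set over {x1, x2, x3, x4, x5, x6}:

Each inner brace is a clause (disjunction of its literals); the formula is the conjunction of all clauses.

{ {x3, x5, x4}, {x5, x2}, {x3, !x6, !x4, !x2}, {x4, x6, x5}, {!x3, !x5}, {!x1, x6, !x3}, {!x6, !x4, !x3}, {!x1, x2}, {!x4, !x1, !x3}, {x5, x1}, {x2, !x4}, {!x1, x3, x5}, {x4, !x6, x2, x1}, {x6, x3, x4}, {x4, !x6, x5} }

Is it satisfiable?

Case x5 = true:
Unit clause (!x3) forces x3 = false.
Case x1 = false:
Case x2 = true:
Case x6 = false:
Unit clause (x4) forces x4 = true.
All clauses are satisfied.
A satisfying assignment: x1 ↦ false,  x2 ↦ true,  x3 ↦ false,  x4 ↦ true,  x5 ↦ true,  x6 ↦ false.

Yes, satisfiable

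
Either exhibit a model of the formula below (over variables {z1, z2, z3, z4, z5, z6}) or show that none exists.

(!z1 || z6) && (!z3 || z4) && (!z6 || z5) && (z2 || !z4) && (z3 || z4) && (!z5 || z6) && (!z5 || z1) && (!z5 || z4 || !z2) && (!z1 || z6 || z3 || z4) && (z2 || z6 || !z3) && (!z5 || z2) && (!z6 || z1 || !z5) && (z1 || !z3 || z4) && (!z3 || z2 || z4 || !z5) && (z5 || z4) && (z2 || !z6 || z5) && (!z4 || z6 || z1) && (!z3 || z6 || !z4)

z1: true, z2: true, z3: true, z4: true, z5: true, z6: true

Case z1 = true:
(z6) alone gives z6 = true.
(z5) alone gives z5 = true.
(z2) alone gives z2 = true.
(z4) alone gives z4 = true.
No clause remains; z3 is free.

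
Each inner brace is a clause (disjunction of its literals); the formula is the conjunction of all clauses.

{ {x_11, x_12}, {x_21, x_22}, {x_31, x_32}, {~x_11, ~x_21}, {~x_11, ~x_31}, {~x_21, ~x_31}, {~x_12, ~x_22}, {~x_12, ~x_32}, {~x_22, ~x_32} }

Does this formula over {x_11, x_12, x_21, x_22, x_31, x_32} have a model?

No

Branch on x_11: set x_11 = 1.
From the singleton clause (~x_21), x_21 = 0.
From the singleton clause (x_22), x_22 = 1.
From the singleton clause (~x_31), x_31 = 0.
From the singleton clause (x_32), x_32 = 1.
Now (~x_32) is unsatisfied and unit — conflict.
That branch fails; take x_11 = 0 instead.
From the singleton clause (x_12), x_12 = 1.
From the singleton clause (~x_22), x_22 = 0.
From the singleton clause (x_21), x_21 = 1.
From the singleton clause (~x_31), x_31 = 0.
From the singleton clause (x_32), x_32 = 1.
Now (~x_32) is unsatisfied and unit — conflict.
Both values of x_11 lead to a conflict.
No assignment satisfies every clause.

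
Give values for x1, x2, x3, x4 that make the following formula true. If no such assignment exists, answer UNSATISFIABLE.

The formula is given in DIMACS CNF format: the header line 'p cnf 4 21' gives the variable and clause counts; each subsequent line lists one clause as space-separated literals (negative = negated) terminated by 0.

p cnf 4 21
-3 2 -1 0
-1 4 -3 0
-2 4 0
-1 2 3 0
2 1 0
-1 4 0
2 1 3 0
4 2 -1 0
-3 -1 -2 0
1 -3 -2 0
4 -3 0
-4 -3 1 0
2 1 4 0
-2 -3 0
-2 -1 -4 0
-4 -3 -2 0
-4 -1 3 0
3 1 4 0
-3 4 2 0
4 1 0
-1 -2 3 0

x1 ↦ False; x2 ↦ True; x3 ↦ False; x4 ↦ True

Try x2 = True.
The clause (x4) is unit, so x4 = True.
The clause (¬x3) is unit, so x3 = False.
The clause (¬x1) is unit, so x1 = False.
This assignment satisfies each clause.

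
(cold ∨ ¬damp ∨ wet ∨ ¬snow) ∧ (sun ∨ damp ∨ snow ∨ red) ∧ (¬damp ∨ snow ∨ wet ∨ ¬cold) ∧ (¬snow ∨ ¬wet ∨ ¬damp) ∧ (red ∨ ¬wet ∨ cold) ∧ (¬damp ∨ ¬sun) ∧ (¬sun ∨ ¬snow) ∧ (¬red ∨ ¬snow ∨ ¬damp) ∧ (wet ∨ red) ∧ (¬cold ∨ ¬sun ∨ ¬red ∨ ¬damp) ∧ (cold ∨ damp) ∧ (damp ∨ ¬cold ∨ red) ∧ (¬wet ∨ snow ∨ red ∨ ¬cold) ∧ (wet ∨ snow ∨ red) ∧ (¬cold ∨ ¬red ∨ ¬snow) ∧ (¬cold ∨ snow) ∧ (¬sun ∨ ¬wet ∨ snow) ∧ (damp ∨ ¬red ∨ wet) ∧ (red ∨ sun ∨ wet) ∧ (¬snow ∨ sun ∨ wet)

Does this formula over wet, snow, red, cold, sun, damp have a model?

Satisfiable

Branch on damp: set damp = True.
From the singleton clause (¬sun), sun = False.
Branch on snow: set snow = False.
From the singleton clause (¬cold), cold = False.
Branch on red: set red = True.
No clause remains; wet is free.
A satisfying assignment: wet=False,  snow=False,  red=True,  cold=False,  sun=False,  damp=True.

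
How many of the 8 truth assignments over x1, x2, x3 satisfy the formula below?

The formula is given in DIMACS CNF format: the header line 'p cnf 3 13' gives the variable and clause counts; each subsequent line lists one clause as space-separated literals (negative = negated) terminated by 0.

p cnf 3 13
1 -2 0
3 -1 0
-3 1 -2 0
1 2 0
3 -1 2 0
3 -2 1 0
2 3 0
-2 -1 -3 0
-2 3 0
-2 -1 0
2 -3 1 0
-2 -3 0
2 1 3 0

1

There are 2^3 = 8 truth assignments over (x1, x2, x3).
Split on x2. With x2 = True, the clauses containing x2 are satisfied and ¬x2 drops from the rest; 0 of the 2^2 = 4 assignments to the other variables satisfy what remains.
With x2 = False, by the same count on the reduced clause set, 1 assignment works.
(One model: x1=T, x2=F, x3=T.)
Total: 0 + 1 = 1.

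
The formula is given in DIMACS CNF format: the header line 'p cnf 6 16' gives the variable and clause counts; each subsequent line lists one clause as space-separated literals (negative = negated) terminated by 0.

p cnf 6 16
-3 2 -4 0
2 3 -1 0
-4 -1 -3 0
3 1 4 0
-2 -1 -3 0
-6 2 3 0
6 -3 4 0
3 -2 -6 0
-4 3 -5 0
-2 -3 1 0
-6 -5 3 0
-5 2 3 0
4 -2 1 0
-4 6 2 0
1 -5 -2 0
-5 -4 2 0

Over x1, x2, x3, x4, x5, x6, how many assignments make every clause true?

There are 2^6 = 64 truth assignments over (x1, x2, x3, x4, x5, x6).
Split on x3. With x3 = True, the clauses containing x3 are satisfied and ¬x3 drops from the rest; 4 of the 2^5 = 32 assignments to the other variables satisfy what remains.
With x3 = False, by the same count on the reduced clause set, 4 assignments work.
Total: 4 + 4 = 8.

8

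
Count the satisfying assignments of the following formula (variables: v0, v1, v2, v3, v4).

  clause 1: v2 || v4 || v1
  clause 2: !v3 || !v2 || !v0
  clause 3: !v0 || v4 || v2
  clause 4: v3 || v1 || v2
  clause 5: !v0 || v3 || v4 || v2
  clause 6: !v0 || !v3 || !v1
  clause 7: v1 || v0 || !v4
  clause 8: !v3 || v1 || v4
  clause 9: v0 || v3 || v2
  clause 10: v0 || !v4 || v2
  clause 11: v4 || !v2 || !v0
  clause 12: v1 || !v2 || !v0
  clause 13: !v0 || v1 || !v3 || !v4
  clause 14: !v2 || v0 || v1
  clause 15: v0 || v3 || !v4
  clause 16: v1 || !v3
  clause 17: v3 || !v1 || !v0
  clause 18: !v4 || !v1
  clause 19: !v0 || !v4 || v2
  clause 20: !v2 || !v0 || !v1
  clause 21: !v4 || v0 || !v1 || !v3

There are 2^5 = 32 truth assignments over (v0, v1, v2, v3, v4).
Split on v2. With v2 = true, the clauses containing v2 are satisfied and !v2 drops from the rest; 2 of the 2^4 = 16 assignments to the other variables satisfy what remains.
With v2 = false, by the same count on the reduced clause set, 1 assignment works.
(One model: v0=F, v1=T, v2=F, v3=T, v4=F.)
Total: 2 + 1 = 3.

3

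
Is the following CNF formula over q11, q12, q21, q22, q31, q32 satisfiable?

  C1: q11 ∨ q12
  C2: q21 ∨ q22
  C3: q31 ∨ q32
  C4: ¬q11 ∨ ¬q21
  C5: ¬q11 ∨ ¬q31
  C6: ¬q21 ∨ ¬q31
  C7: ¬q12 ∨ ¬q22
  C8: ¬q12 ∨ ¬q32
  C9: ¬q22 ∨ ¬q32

Suppose q11 = True.
The clause (¬q21) is unit, so q21 = False.
The clause (q22) is unit, so q22 = True.
The clause (¬q31) is unit, so q31 = False.
The clause (q32) is unit, so q32 = True.
Now (¬q32) is unsatisfied and unit — conflict.
Undo q11 and try q11 = False.
The clause (q12) is unit, so q12 = True.
The clause (¬q22) is unit, so q22 = False.
The clause (q21) is unit, so q21 = True.
The clause (¬q31) is unit, so q31 = False.
The clause (q32) is unit, so q32 = True.
Now (¬q32) is unsatisfied and unit — conflict.
Neither q11 = True nor q11 = False works.
No assignment satisfies every clause.

Unsatisfiable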